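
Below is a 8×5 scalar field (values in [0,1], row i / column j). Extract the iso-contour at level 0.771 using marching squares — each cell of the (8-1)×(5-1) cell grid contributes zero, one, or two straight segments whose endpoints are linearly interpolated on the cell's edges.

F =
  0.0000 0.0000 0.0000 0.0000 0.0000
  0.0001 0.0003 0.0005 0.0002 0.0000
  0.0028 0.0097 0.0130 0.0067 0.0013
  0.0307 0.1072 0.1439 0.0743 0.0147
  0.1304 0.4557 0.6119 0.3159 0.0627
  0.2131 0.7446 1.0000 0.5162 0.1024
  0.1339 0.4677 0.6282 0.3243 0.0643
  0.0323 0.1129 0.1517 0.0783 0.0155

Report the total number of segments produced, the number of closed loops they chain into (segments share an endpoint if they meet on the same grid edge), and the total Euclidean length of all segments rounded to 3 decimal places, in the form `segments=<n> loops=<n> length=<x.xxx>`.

cell (4,1): code 0100 → (4.410,2.000)–(5.000,1.103)
cell (4,2): code 1000 → (5.000,2.473)–(4.410,2.000)
cell (5,1): code 0010 → (5.000,1.103)–(5.616,2.000)
cell (5,2): code 0001 → (5.616,2.000)–(5.000,2.473)
total: 4 segments, chained into 1 closed loop(s), length Σ = 3.694406

segments=4 loops=1 length=3.694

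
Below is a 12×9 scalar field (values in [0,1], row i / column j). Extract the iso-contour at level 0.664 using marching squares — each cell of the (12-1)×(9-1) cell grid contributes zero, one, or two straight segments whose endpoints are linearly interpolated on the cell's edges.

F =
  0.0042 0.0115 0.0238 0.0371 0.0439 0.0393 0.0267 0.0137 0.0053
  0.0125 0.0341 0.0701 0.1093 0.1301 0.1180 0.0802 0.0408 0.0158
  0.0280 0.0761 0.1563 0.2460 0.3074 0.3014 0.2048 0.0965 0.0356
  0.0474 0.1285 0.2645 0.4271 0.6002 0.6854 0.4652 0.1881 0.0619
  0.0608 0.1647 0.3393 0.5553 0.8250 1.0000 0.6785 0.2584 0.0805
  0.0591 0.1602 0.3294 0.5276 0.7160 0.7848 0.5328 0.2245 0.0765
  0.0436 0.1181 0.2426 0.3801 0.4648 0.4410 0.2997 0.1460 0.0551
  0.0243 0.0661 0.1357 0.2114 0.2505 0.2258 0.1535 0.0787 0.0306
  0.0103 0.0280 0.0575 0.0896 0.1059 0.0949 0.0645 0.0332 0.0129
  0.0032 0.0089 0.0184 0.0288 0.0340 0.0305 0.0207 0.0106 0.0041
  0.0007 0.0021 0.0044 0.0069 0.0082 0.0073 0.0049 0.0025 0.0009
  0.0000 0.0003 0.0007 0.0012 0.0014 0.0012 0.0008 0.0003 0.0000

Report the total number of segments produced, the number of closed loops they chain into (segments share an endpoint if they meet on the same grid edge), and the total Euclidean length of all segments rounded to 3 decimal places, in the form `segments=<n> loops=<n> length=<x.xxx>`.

segments=12 loops=1 length=7.622

cell (2,4): code 0100 → (2.944,5.000)–(3.000,4.749)
cell (2,5): code 1000 → (3.000,5.097)–(2.944,5.000)
cell (3,3): code 0100 → (3.284,4.000)–(4.000,3.403)
cell (3,4): code 1110 → (3.000,4.749)–(3.284,4.000)
cell (3,5): code 1101 → (3.932,6.000)–(3.000,5.097)
cell (3,6): code 1000 → (4.000,6.035)–(3.932,6.000)
cell (4,3): code 0110 → (4.000,3.403)–(5.000,3.724)
cell (4,5): code 1011 → (5.000,5.479)–(4.100,6.000)
cell (4,6): code 0001 → (4.100,6.000)–(4.000,6.035)
cell (5,3): code 0010 → (5.000,3.724)–(5.207,4.000)
cell (5,4): code 0011 → (5.207,4.000)–(5.351,5.000)
cell (5,5): code 0001 → (5.351,5.000)–(5.000,5.479)
total: 12 segments, chained into 1 closed loop(s), length Σ = 7.621762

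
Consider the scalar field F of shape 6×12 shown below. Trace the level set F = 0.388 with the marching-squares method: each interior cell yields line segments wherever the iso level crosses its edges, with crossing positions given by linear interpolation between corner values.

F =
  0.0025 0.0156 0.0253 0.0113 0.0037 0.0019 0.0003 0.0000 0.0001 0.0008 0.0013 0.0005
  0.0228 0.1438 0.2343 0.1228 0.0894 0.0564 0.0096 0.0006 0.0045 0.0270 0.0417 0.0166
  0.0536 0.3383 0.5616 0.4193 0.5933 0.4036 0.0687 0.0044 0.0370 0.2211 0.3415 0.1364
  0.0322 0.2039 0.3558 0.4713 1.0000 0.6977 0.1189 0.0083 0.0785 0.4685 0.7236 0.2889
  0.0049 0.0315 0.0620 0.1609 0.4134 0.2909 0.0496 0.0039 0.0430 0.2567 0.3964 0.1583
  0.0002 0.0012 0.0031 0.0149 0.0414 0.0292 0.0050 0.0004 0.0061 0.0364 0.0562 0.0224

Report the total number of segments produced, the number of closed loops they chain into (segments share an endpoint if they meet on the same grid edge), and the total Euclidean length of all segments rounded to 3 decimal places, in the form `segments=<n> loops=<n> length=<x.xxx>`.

cell (1,1): code 0100 → (1.470,2.000)–(2.000,1.223)
cell (1,2): code 1100 → (1.894,3.000)–(1.470,2.000)
cell (1,3): code 1100 → (1.593,4.000)–(1.894,3.000)
cell (1,4): code 1100 → (1.955,5.000)–(1.593,4.000)
cell (1,5): code 1000 → (2.000,5.047)–(1.955,5.000)
cell (2,1): code 0010 → (2.000,1.223)–(2.844,2.000)
cell (2,2): code 0111 → (2.844,2.000)–(3.000,2.279)
cell (2,5): code 1001 → (3.000,5.535)–(2.000,5.047)
cell (2,8): code 0100 → (2.675,9.000)–(3.000,8.794)
cell (2,9): code 1100 → (2.122,10.000)–(2.675,9.000)
cell (2,10): code 1000 → (3.000,10.772)–(2.122,10.000)
cell (3,2): code 0010 → (3.000,2.279)–(3.268,3.000)
cell (3,3): code 0111 → (3.268,3.000)–(4.000,3.899)
cell (3,4): code 1011 → (4.000,4.207)–(3.761,5.000)
cell (3,5): code 0001 → (3.761,5.000)–(3.000,5.535)
cell (3,8): code 0010 → (3.000,8.794)–(3.380,9.000)
cell (3,9): code 0111 → (3.380,9.000)–(4.000,9.940)
cell (3,10): code 1001 → (4.000,10.035)–(3.000,10.772)
cell (4,3): code 0010 → (4.000,3.899)–(4.068,4.000)
cell (4,4): code 0001 → (4.068,4.000)–(4.000,4.207)
cell (4,9): code 0010 → (4.000,9.940)–(4.025,10.000)
cell (4,10): code 0001 → (4.025,10.000)–(4.000,10.035)
total: 22 segments, chained into 2 closed loop(s), length Σ = 16.413476

segments=22 loops=2 length=16.413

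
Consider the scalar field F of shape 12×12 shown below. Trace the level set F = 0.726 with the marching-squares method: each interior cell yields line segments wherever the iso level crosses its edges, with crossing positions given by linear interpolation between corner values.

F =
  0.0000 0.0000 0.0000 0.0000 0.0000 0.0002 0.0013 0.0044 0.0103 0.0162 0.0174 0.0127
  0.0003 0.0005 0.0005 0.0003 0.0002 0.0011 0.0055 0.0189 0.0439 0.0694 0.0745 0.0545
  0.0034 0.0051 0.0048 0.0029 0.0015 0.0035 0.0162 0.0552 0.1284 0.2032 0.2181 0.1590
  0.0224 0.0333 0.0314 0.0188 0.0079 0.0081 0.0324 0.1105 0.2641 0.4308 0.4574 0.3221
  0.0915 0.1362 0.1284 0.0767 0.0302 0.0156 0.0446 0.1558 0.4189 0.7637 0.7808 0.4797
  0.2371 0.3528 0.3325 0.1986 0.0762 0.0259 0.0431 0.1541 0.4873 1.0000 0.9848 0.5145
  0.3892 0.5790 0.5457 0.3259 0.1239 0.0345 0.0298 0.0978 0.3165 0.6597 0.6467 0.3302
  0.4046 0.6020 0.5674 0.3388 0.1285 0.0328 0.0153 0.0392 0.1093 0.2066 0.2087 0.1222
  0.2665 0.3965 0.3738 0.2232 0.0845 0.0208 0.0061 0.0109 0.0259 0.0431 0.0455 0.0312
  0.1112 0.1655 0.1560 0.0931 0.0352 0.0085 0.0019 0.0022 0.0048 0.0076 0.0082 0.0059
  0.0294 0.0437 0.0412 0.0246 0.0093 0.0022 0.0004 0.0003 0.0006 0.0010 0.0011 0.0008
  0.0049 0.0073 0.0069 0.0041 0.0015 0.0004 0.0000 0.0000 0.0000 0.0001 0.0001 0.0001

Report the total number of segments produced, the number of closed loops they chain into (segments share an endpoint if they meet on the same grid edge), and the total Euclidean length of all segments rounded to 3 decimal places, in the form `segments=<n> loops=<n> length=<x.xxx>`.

segments=8 loops=1 length=6.470

cell (3,8): code 0100 → (3.887,9.000)–(4.000,8.891)
cell (3,9): code 1100 → (3.831,10.000)–(3.887,9.000)
cell (3,10): code 1000 → (4.000,10.182)–(3.831,10.000)
cell (4,8): code 0110 → (4.000,8.891)–(5.000,8.466)
cell (4,10): code 1001 → (5.000,10.550)–(4.000,10.182)
cell (5,8): code 0010 → (5.000,8.466)–(5.805,9.000)
cell (5,9): code 0011 → (5.805,9.000)–(5.765,10.000)
cell (5,10): code 0001 → (5.765,10.000)–(5.000,10.550)
total: 8 segments, chained into 1 closed loop(s), length Σ = 6.469834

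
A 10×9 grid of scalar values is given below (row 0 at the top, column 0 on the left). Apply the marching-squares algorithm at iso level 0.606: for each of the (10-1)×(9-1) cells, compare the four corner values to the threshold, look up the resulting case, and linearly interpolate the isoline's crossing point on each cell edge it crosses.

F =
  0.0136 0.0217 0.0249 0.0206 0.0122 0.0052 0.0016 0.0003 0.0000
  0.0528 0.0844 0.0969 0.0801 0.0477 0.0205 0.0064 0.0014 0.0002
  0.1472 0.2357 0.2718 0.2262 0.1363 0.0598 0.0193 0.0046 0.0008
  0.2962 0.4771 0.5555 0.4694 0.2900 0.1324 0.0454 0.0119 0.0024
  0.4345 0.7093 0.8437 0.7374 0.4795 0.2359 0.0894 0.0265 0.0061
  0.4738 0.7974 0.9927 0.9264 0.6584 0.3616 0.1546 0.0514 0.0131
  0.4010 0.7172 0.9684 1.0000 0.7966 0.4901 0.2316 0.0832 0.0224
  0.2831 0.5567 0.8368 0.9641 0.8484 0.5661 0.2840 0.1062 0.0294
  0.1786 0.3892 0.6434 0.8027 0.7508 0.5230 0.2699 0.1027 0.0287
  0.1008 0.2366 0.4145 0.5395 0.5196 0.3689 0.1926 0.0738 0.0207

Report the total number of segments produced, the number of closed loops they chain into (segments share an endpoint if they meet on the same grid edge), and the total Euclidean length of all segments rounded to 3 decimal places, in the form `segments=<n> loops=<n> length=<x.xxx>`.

segments=18 loops=1 length=15.431

cell (3,0): code 0100 → (3.555,1.000)–(4.000,0.624)
cell (3,1): code 1100 → (3.175,2.000)–(3.555,1.000)
cell (3,2): code 1100 → (3.510,3.000)–(3.175,2.000)
cell (3,3): code 1000 → (4.000,3.509)–(3.510,3.000)
cell (4,0): code 0110 → (4.000,0.624)–(5.000,0.409)
cell (4,3): code 1101 → (4.707,4.000)–(4.000,3.509)
cell (4,4): code 1000 → (5.000,4.177)–(4.707,4.000)
cell (5,0): code 0110 → (5.000,0.409)–(6.000,0.648)
cell (5,4): code 1001 → (6.000,4.622)–(5.000,4.177)
cell (6,0): code 0010 → (6.000,0.648)–(6.693,1.000)
cell (6,1): code 0111 → (6.693,1.000)–(7.000,1.176)
cell (6,4): code 1001 → (7.000,4.859)–(6.000,4.622)
cell (7,1): code 0110 → (7.000,1.176)–(8.000,1.853)
cell (7,4): code 1001 → (8.000,4.636)–(7.000,4.859)
cell (8,1): code 0010 → (8.000,1.853)–(8.163,2.000)
cell (8,2): code 0011 → (8.163,2.000)–(8.747,3.000)
cell (8,3): code 0011 → (8.747,3.000)–(8.626,4.000)
cell (8,4): code 0001 → (8.626,4.000)–(8.000,4.636)
total: 18 segments, chained into 1 closed loop(s), length Σ = 15.430552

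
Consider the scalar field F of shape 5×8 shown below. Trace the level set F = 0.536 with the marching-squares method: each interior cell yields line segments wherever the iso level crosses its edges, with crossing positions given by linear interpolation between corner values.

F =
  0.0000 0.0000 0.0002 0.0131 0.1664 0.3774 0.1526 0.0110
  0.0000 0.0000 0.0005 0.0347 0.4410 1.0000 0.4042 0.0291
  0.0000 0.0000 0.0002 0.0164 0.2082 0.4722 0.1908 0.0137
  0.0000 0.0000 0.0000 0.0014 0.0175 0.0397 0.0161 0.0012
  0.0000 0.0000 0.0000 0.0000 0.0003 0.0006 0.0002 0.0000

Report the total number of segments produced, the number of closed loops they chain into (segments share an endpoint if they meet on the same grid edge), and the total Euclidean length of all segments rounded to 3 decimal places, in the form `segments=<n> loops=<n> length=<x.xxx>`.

segments=4 loops=1 length=4.577

cell (0,4): code 0100 → (0.255,5.000)–(1.000,4.170)
cell (0,5): code 1000 → (1.000,5.779)–(0.255,5.000)
cell (1,4): code 0010 → (1.000,4.170)–(1.879,5.000)
cell (1,5): code 0001 → (1.879,5.000)–(1.000,5.779)
total: 4 segments, chained into 1 closed loop(s), length Σ = 4.576981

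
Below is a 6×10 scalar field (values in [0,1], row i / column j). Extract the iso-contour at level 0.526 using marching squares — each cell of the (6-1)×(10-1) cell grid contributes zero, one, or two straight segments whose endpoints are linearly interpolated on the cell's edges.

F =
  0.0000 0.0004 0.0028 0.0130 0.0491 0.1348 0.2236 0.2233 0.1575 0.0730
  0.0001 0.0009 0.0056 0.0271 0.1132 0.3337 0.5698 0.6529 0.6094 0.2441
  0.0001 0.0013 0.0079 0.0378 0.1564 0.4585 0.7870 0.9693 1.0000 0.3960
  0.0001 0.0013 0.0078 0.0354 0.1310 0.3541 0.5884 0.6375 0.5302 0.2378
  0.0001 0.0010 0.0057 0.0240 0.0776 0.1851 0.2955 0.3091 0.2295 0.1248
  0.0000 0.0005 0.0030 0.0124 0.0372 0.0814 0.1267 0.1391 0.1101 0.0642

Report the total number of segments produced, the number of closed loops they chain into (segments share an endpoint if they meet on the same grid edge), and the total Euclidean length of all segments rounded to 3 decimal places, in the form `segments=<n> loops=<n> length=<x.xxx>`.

cell (0,5): code 0100 → (0.873,6.000)–(1.000,5.814)
cell (0,6): code 1100 → (0.705,7.000)–(0.873,6.000)
cell (0,7): code 1100 → (0.815,8.000)–(0.705,7.000)
cell (0,8): code 1000 → (1.000,8.228)–(0.815,8.000)
cell (1,5): code 0110 → (1.000,5.814)–(2.000,5.205)
cell (1,8): code 1001 → (2.000,8.785)–(1.000,8.228)
cell (2,5): code 0110 → (2.000,5.205)–(3.000,5.734)
cell (2,8): code 1001 → (3.000,8.014)–(2.000,8.785)
cell (3,5): code 0010 → (3.000,5.734)–(3.213,6.000)
cell (3,6): code 0011 → (3.213,6.000)–(3.340,7.000)
cell (3,7): code 0011 → (3.340,7.000)–(3.014,8.000)
cell (3,8): code 0001 → (3.014,8.000)–(3.000,8.014)
total: 12 segments, chained into 1 closed loop(s), length Σ = 9.667637

segments=12 loops=1 length=9.668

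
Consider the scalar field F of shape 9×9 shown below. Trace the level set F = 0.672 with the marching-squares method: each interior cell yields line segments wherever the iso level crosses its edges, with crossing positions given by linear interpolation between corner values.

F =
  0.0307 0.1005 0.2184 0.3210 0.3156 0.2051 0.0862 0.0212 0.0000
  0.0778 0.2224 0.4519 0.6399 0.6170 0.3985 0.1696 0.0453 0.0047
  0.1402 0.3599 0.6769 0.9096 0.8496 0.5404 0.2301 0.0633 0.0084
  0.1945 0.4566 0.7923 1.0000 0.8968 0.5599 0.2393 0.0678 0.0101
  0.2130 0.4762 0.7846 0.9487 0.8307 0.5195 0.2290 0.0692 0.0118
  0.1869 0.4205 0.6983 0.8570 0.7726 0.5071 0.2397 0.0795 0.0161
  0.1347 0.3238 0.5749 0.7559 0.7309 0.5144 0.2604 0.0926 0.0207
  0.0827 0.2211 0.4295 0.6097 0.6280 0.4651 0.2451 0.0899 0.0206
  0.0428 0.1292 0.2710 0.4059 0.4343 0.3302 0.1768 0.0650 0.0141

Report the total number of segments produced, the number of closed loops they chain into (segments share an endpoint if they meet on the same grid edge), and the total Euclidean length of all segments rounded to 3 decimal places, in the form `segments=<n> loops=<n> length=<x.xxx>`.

segments=16 loops=1 length=13.988

cell (1,1): code 0100 → (1.978,2.000)–(2.000,1.985)
cell (1,2): code 1100 → (1.119,3.000)–(1.978,2.000)
cell (1,3): code 1100 → (1.236,4.000)–(1.119,3.000)
cell (1,4): code 1000 → (2.000,4.574)–(1.236,4.000)
cell (2,1): code 0110 → (2.000,1.985)–(3.000,1.642)
cell (2,4): code 1001 → (3.000,4.667)–(2.000,4.574)
cell (3,1): code 0110 → (3.000,1.642)–(4.000,1.635)
cell (3,4): code 1001 → (4.000,4.510)–(3.000,4.667)
cell (4,1): code 0110 → (4.000,1.635)–(5.000,1.905)
cell (4,4): code 1001 → (5.000,4.379)–(4.000,4.510)
cell (5,1): code 0010 → (5.000,1.905)–(5.213,2.000)
cell (5,2): code 0111 → (5.213,2.000)–(6.000,2.536)
cell (5,4): code 1001 → (6.000,4.272)–(5.000,4.379)
cell (6,2): code 0010 → (6.000,2.536)–(6.574,3.000)
cell (6,3): code 0011 → (6.574,3.000)–(6.572,4.000)
cell (6,4): code 0001 → (6.572,4.000)–(6.000,4.272)
total: 16 segments, chained into 1 closed loop(s), length Σ = 13.988421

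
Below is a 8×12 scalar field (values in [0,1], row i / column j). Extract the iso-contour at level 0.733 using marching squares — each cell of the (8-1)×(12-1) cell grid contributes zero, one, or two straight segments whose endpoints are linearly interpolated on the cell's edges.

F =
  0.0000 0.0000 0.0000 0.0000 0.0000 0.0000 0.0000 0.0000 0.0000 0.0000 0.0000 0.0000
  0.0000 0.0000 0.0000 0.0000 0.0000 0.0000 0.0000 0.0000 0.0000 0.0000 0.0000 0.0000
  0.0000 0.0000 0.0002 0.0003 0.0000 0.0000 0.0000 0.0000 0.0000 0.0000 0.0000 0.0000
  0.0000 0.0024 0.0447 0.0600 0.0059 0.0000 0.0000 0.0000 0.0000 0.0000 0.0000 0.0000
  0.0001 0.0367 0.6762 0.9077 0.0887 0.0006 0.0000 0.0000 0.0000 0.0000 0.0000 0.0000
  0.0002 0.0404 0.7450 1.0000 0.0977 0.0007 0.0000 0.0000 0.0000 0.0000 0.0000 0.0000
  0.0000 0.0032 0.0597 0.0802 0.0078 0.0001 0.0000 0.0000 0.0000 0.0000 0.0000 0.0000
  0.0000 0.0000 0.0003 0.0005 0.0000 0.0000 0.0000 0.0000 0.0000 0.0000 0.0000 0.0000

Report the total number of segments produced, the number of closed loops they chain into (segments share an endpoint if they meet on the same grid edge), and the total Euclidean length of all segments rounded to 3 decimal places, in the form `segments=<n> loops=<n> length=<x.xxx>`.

cell (3,2): code 0100 → (3.794,3.000)–(4.000,2.245)
cell (3,3): code 1000 → (4.000,3.213)–(3.794,3.000)
cell (4,1): code 0100 → (4.826,2.000)–(5.000,1.983)
cell (4,2): code 1110 → (4.000,2.245)–(4.826,2.000)
cell (4,3): code 1001 → (5.000,3.296)–(4.000,3.213)
cell (5,1): code 0010 → (5.000,1.983)–(5.018,2.000)
cell (5,2): code 0011 → (5.018,2.000)–(5.290,3.000)
cell (5,3): code 0001 → (5.290,3.000)–(5.000,3.296)
total: 8 segments, chained into 1 closed loop(s), length Σ = 4.594283

segments=8 loops=1 length=4.594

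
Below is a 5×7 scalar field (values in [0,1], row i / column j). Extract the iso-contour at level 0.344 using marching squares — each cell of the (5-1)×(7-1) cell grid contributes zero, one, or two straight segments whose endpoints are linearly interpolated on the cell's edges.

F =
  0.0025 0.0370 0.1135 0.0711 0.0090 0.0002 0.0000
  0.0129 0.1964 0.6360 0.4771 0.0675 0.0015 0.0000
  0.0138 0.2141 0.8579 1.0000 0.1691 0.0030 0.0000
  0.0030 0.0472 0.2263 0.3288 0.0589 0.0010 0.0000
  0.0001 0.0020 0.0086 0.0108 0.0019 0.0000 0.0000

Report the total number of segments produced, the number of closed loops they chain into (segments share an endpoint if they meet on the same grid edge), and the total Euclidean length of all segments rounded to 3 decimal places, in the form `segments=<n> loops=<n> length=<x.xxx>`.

segments=8 loops=1 length=7.877

cell (0,1): code 0100 → (0.441,2.000)–(1.000,1.336)
cell (0,2): code 1100 → (0.672,3.000)–(0.441,2.000)
cell (0,3): code 1000 → (1.000,3.325)–(0.672,3.000)
cell (1,1): code 0110 → (1.000,1.336)–(2.000,1.202)
cell (1,3): code 1001 → (2.000,3.790)–(1.000,3.325)
cell (2,1): code 0010 → (2.000,1.202)–(2.814,2.000)
cell (2,2): code 0011 → (2.814,2.000)–(2.977,3.000)
cell (2,3): code 0001 → (2.977,3.000)–(2.000,3.790)
total: 8 segments, chained into 1 closed loop(s), length Σ = 7.877098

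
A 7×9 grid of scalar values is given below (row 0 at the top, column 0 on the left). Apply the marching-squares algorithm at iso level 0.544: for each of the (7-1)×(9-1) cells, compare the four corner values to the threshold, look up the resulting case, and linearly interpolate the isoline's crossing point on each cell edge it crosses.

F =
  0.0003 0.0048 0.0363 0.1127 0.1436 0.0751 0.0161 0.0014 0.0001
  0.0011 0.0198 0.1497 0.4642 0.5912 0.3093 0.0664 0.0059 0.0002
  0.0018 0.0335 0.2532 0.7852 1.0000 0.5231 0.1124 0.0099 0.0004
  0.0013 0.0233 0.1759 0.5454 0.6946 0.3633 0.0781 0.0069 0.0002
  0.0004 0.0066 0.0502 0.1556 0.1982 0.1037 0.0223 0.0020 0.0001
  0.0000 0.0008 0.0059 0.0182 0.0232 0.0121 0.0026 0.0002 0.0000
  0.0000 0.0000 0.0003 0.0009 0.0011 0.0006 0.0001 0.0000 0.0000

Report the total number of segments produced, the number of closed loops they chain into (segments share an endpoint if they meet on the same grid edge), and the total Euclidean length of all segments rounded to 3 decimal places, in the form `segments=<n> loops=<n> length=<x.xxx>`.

segments=10 loops=1 length=7.222

cell (0,3): code 0100 → (0.895,4.000)–(1.000,3.628)
cell (0,4): code 1000 → (1.000,4.167)–(0.895,4.000)
cell (1,2): code 0100 → (1.249,3.000)–(2.000,2.547)
cell (1,3): code 1110 → (1.000,3.628)–(1.249,3.000)
cell (1,4): code 1001 → (2.000,4.956)–(1.000,4.167)
cell (2,2): code 0110 → (2.000,2.547)–(3.000,2.996)
cell (2,4): code 1001 → (3.000,4.455)–(2.000,4.956)
cell (3,2): code 0010 → (3.000,2.996)–(3.004,3.000)
cell (3,3): code 0011 → (3.004,3.000)–(3.303,4.000)
cell (3,4): code 0001 → (3.303,4.000)–(3.000,4.455)
total: 10 segments, chained into 1 closed loop(s), length Σ = 7.222023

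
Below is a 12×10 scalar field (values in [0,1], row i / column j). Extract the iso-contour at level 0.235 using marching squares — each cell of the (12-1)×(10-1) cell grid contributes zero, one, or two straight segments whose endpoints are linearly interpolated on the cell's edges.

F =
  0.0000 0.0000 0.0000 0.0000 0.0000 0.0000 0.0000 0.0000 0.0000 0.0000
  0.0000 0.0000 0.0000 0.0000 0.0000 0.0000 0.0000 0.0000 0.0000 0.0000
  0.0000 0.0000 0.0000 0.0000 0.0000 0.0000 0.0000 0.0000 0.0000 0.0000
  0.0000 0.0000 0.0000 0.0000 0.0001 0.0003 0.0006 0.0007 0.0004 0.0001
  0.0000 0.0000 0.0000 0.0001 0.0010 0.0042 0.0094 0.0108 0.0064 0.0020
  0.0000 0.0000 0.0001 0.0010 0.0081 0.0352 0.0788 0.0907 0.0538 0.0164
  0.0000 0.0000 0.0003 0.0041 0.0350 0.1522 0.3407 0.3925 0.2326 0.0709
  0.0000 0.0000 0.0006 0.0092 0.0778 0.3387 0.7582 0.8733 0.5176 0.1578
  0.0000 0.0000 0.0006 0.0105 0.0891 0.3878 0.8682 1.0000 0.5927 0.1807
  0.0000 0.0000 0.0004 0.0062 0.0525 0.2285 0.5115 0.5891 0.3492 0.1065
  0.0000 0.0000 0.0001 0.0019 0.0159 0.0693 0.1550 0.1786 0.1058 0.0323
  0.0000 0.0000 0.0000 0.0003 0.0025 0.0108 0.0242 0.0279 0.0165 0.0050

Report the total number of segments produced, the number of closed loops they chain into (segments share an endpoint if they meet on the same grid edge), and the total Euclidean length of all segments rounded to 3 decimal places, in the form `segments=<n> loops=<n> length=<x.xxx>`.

segments=16 loops=1 length=13.613

cell (5,5): code 0100 → (5.596,6.000)–(6.000,5.439)
cell (5,6): code 1100 → (5.478,7.000)–(5.596,6.000)
cell (5,7): code 1000 → (6.000,7.985)–(5.478,7.000)
cell (6,4): code 0100 → (6.444,5.000)–(7.000,4.603)
cell (6,5): code 1110 → (6.000,5.439)–(6.444,5.000)
cell (6,7): code 1101 → (6.008,8.000)–(6.000,7.985)
cell (6,8): code 1000 → (7.000,8.785)–(6.008,8.000)
cell (7,4): code 0110 → (7.000,4.603)–(8.000,4.488)
cell (7,8): code 1001 → (8.000,8.868)–(7.000,8.785)
cell (8,4): code 0010 → (8.000,4.488)–(8.959,5.000)
cell (8,5): code 0111 → (8.959,5.000)–(9.000,5.023)
cell (8,8): code 1001 → (9.000,8.471)–(8.000,8.868)
cell (9,5): code 0010 → (9.000,5.023)–(9.776,6.000)
cell (9,6): code 0011 → (9.776,6.000)–(9.863,7.000)
cell (9,7): code 0011 → (9.863,7.000)–(9.469,8.000)
cell (9,8): code 0001 → (9.469,8.000)–(9.000,8.471)
total: 16 segments, chained into 1 closed loop(s), length Σ = 13.613059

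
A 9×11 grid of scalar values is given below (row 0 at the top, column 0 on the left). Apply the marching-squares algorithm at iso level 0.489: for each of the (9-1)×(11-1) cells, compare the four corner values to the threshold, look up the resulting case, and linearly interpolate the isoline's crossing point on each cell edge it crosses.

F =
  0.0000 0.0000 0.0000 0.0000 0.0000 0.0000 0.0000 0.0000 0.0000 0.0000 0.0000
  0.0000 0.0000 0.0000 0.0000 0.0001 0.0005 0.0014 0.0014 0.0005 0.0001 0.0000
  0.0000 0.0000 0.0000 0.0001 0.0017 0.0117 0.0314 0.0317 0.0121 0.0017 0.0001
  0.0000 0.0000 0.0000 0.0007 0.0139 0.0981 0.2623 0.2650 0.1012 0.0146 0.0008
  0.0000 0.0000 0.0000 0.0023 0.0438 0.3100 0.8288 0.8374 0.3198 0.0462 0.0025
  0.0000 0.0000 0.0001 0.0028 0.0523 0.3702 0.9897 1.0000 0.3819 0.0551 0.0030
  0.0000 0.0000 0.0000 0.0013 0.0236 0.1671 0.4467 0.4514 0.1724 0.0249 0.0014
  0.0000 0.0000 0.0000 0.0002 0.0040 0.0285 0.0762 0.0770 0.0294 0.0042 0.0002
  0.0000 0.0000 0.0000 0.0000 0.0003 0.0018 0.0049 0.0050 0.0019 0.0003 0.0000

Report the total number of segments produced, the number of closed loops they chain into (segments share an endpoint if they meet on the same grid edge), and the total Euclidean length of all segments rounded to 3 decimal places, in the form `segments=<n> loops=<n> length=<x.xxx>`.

segments=8 loops=1 length=8.291

cell (3,5): code 0100 → (3.400,6.000)–(4.000,5.345)
cell (3,6): code 1100 → (3.391,7.000)–(3.400,6.000)
cell (3,7): code 1000 → (4.000,7.673)–(3.391,7.000)
cell (4,5): code 0110 → (4.000,5.345)–(5.000,5.192)
cell (4,7): code 1001 → (5.000,7.827)–(4.000,7.673)
cell (5,5): code 0010 → (5.000,5.192)–(5.922,6.000)
cell (5,6): code 0011 → (5.922,6.000)–(5.931,7.000)
cell (5,7): code 0001 → (5.931,7.000)–(5.000,7.827)
total: 8 segments, chained into 1 closed loop(s), length Σ = 8.290723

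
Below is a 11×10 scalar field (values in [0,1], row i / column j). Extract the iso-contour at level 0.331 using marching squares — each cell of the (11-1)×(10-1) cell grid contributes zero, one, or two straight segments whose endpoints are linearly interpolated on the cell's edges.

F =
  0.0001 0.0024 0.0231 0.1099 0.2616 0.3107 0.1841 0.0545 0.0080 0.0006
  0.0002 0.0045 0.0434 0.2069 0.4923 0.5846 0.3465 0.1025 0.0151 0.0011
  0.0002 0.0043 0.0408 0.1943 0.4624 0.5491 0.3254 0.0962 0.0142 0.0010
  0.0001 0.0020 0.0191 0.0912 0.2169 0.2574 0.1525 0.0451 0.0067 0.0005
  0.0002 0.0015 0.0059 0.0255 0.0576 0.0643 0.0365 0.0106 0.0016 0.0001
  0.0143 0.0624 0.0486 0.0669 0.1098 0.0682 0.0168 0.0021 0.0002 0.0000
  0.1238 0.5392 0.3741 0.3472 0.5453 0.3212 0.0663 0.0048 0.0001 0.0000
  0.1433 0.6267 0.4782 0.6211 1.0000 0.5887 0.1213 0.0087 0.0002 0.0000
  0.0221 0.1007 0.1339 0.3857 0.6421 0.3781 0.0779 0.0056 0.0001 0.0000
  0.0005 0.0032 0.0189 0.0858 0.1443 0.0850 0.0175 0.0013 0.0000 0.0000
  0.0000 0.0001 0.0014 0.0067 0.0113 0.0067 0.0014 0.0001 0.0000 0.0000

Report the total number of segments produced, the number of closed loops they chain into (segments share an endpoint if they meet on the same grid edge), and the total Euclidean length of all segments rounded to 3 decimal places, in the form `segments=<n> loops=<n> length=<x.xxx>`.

segments=26 loops=2 length=21.963

cell (0,3): code 0100 → (0.301,4.000)–(1.000,3.435)
cell (0,4): code 1100 → (0.074,5.000)–(0.301,4.000)
cell (0,5): code 1100 → (0.905,6.000)–(0.074,5.000)
cell (0,6): code 1000 → (1.000,6.064)–(0.905,6.000)
cell (1,3): code 0110 → (1.000,3.435)–(2.000,3.510)
cell (1,5): code 1011 → (2.000,5.975)–(1.735,6.000)
cell (1,6): code 0001 → (1.735,6.000)–(1.000,6.064)
cell (2,3): code 0010 → (2.000,3.510)–(2.535,4.000)
cell (2,4): code 0011 → (2.535,4.000)–(2.748,5.000)
cell (2,5): code 0001 → (2.748,5.000)–(2.000,5.975)
cell (5,0): code 0100 → (5.563,1.000)–(6.000,0.499)
cell (5,1): code 1100 → (5.868,2.000)–(5.563,1.000)
cell (5,2): code 1100 → (5.942,3.000)–(5.868,2.000)
cell (5,3): code 1100 → (5.508,4.000)–(5.942,3.000)
cell (5,4): code 1000 → (6.000,4.956)–(5.508,4.000)
cell (6,0): code 0110 → (6.000,0.499)–(7.000,0.388)
cell (6,4): code 1101 → (6.037,5.000)–(6.000,4.956)
cell (6,5): code 1000 → (7.000,5.551)–(6.037,5.000)
cell (7,0): code 0010 → (7.000,0.388)–(7.562,1.000)
cell (7,1): code 0011 → (7.562,1.000)–(7.428,2.000)
cell (7,2): code 0111 → (7.428,2.000)–(8.000,2.783)
cell (7,5): code 1001 → (8.000,5.157)–(7.000,5.551)
cell (8,2): code 0010 → (8.000,2.783)–(8.182,3.000)
cell (8,3): code 0011 → (8.182,3.000)–(8.625,4.000)
cell (8,4): code 0011 → (8.625,4.000)–(8.161,5.000)
cell (8,5): code 0001 → (8.161,5.000)–(8.000,5.157)
total: 26 segments, chained into 2 closed loop(s), length Σ = 21.962803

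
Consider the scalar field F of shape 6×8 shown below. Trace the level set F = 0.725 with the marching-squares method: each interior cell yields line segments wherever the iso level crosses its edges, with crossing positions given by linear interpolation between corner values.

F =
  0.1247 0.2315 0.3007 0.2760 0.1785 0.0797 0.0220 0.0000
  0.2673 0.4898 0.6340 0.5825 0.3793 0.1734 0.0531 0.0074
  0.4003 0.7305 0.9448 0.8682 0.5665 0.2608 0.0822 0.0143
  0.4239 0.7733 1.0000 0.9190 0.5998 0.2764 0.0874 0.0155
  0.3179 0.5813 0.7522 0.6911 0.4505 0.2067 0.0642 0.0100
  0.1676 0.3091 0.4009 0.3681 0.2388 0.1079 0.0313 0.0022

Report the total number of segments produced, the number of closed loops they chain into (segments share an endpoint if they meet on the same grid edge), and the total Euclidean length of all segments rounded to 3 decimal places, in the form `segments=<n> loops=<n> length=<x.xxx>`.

segments=12 loops=1 length=8.629

cell (1,0): code 0100 → (1.977,1.000)–(2.000,0.983)
cell (1,1): code 1100 → (1.293,2.000)–(1.977,1.000)
cell (1,2): code 1100 → (1.499,3.000)–(1.293,2.000)
cell (1,3): code 1000 → (2.000,3.475)–(1.499,3.000)
cell (2,0): code 0110 → (2.000,0.983)–(3.000,0.862)
cell (2,3): code 1001 → (3.000,3.608)–(2.000,3.475)
cell (3,0): code 0010 → (3.000,0.862)–(3.252,1.000)
cell (3,1): code 0111 → (3.252,1.000)–(4.000,1.841)
cell (3,2): code 1011 → (4.000,2.445)–(3.851,3.000)
cell (3,3): code 0001 → (3.851,3.000)–(3.000,3.608)
cell (4,1): code 0010 → (4.000,1.841)–(4.077,2.000)
cell (4,2): code 0001 → (4.077,2.000)–(4.000,2.445)
total: 12 segments, chained into 1 closed loop(s), length Σ = 8.629458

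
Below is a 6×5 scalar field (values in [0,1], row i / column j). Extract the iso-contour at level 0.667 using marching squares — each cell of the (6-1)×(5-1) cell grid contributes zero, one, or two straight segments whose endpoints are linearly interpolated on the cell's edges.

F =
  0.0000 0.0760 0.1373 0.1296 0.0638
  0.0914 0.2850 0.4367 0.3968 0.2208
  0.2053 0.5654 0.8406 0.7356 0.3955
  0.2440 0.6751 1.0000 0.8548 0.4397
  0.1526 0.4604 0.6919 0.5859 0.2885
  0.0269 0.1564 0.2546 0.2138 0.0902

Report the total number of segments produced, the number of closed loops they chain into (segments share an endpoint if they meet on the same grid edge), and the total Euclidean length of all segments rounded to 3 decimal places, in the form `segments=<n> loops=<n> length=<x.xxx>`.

segments=12 loops=1 length=7.551

cell (1,1): code 0100 → (1.570,2.000)–(2.000,1.369)
cell (1,2): code 1100 → (1.798,3.000)–(1.570,2.000)
cell (1,3): code 1000 → (2.000,3.202)–(1.798,3.000)
cell (2,0): code 0100 → (2.926,1.000)–(3.000,0.981)
cell (2,1): code 1110 → (2.000,1.369)–(2.926,1.000)
cell (2,3): code 1001 → (3.000,3.452)–(2.000,3.202)
cell (3,0): code 0010 → (3.000,0.981)–(3.038,1.000)
cell (3,1): code 0111 → (3.038,1.000)–(4.000,1.892)
cell (3,2): code 1011 → (4.000,2.235)–(3.698,3.000)
cell (3,3): code 0001 → (3.698,3.000)–(3.000,3.452)
cell (4,1): code 0010 → (4.000,1.892)–(4.057,2.000)
cell (4,2): code 0001 → (4.057,2.000)–(4.000,2.235)
total: 12 segments, chained into 1 closed loop(s), length Σ = 7.551309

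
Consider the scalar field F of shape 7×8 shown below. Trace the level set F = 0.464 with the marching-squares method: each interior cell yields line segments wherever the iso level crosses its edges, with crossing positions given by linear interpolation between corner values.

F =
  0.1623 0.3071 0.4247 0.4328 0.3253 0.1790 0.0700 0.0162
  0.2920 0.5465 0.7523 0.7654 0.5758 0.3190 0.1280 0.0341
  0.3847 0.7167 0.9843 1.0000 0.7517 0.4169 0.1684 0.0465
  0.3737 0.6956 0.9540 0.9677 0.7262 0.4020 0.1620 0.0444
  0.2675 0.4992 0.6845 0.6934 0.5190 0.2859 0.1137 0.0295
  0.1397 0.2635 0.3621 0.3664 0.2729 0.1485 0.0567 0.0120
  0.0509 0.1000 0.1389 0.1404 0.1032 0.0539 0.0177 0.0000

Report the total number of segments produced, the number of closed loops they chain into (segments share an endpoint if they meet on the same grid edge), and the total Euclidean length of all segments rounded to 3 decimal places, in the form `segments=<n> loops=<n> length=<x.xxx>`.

cell (0,0): code 0100 → (0.655,1.000)–(1.000,0.676)
cell (0,1): code 1100 → (0.120,2.000)–(0.655,1.000)
cell (0,2): code 1100 → (0.094,3.000)–(0.120,2.000)
cell (0,3): code 1100 → (0.554,4.000)–(0.094,3.000)
cell (0,4): code 1000 → (1.000,4.435)–(0.554,4.000)
cell (1,0): code 0110 → (1.000,0.676)–(2.000,0.239)
cell (1,4): code 1001 → (2.000,4.859)–(1.000,4.435)
cell (2,0): code 0110 → (2.000,0.239)–(3.000,0.281)
cell (2,4): code 1001 → (3.000,4.809)–(2.000,4.859)
cell (3,0): code 0110 → (3.000,0.281)–(4.000,0.848)
cell (3,4): code 1001 → (4.000,4.236)–(3.000,4.809)
cell (4,0): code 0010 → (4.000,0.848)–(4.149,1.000)
cell (4,1): code 0011 → (4.149,1.000)–(4.684,2.000)
cell (4,2): code 0011 → (4.684,2.000)–(4.702,3.000)
cell (4,3): code 0011 → (4.702,3.000)–(4.223,4.000)
cell (4,4): code 0001 → (4.223,4.000)–(4.000,4.236)
total: 16 segments, chained into 1 closed loop(s), length Σ = 14.594314

segments=16 loops=1 length=14.594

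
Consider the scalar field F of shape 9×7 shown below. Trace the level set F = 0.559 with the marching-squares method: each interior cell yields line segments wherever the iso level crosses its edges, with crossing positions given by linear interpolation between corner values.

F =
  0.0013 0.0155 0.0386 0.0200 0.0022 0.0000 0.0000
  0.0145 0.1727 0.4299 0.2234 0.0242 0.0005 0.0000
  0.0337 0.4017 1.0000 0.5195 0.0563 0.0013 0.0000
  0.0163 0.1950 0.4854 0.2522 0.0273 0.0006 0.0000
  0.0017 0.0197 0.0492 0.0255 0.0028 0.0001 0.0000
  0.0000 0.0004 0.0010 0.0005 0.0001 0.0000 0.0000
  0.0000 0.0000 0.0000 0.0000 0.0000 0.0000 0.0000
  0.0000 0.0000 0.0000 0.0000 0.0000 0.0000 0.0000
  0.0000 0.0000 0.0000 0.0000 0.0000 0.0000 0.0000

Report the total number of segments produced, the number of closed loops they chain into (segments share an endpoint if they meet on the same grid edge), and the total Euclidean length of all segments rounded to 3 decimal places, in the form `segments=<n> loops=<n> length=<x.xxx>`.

segments=4 loops=1 length=4.655

cell (1,1): code 0100 → (1.226,2.000)–(2.000,1.263)
cell (1,2): code 1000 → (2.000,2.918)–(1.226,2.000)
cell (2,1): code 0010 → (2.000,1.263)–(2.857,2.000)
cell (2,2): code 0001 → (2.857,2.000)–(2.000,2.918)
total: 4 segments, chained into 1 closed loop(s), length Σ = 4.654840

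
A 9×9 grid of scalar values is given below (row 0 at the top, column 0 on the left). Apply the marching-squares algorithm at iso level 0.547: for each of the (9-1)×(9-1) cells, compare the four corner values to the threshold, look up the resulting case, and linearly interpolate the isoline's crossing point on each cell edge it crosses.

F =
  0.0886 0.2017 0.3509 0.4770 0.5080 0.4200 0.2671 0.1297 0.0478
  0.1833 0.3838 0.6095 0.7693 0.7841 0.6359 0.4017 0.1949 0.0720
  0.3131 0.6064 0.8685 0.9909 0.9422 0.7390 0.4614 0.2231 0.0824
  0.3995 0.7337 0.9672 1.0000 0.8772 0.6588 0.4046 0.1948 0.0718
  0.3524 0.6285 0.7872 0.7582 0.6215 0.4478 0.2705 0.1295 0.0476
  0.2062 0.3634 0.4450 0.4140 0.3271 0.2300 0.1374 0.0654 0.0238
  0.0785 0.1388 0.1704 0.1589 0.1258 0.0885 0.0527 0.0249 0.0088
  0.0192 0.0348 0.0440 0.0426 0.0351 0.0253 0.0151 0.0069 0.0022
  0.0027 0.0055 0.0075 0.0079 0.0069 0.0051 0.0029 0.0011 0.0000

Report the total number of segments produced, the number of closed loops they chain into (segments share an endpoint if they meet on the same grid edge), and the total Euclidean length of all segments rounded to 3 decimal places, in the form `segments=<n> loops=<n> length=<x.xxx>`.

segments=18 loops=1 length=15.188

cell (0,1): code 0100 → (0.758,2.000)–(1.000,1.723)
cell (0,2): code 1100 → (0.239,3.000)–(0.758,2.000)
cell (0,3): code 1100 → (0.141,4.000)–(0.239,3.000)
cell (0,4): code 1100 → (0.588,5.000)–(0.141,4.000)
cell (0,5): code 1000 → (1.000,5.380)–(0.588,5.000)
cell (1,0): code 0100 → (1.733,1.000)–(2.000,0.797)
cell (1,1): code 1110 → (1.000,1.723)–(1.733,1.000)
cell (1,5): code 1001 → (2.000,5.692)–(1.000,5.380)
cell (2,0): code 0110 → (2.000,0.797)–(3.000,0.441)
cell (2,5): code 1001 → (3.000,5.440)–(2.000,5.692)
cell (3,0): code 0110 → (3.000,0.441)–(4.000,0.705)
cell (3,4): code 1011 → (4.000,4.429)–(3.530,5.000)
cell (3,5): code 0001 → (3.530,5.000)–(3.000,5.440)
cell (4,0): code 0010 → (4.000,0.705)–(4.307,1.000)
cell (4,1): code 0011 → (4.307,1.000)–(4.702,2.000)
cell (4,2): code 0011 → (4.702,2.000)–(4.614,3.000)
cell (4,3): code 0011 → (4.614,3.000)–(4.253,4.000)
cell (4,4): code 0001 → (4.253,4.000)–(4.000,4.429)
total: 18 segments, chained into 1 closed loop(s), length Σ = 15.187919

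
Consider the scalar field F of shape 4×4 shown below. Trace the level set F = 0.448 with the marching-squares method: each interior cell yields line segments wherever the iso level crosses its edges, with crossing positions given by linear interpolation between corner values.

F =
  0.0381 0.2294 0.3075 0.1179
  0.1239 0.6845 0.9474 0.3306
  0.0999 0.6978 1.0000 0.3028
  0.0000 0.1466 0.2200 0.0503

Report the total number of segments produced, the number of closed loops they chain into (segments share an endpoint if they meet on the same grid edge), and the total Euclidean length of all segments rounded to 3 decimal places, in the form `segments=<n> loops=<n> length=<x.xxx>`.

cell (0,0): code 0100 → (0.480,1.000)–(1.000,0.578)
cell (0,1): code 1100 → (0.220,2.000)–(0.480,1.000)
cell (0,2): code 1000 → (1.000,2.810)–(0.220,2.000)
cell (1,0): code 0110 → (1.000,0.578)–(2.000,0.582)
cell (1,2): code 1001 → (2.000,2.792)–(1.000,2.810)
cell (2,0): code 0010 → (2.000,0.582)–(2.453,1.000)
cell (2,1): code 0011 → (2.453,1.000)–(2.708,2.000)
cell (2,2): code 0001 → (2.708,2.000)–(2.000,2.792)
total: 8 segments, chained into 1 closed loop(s), length Σ = 7.537705

segments=8 loops=1 length=7.538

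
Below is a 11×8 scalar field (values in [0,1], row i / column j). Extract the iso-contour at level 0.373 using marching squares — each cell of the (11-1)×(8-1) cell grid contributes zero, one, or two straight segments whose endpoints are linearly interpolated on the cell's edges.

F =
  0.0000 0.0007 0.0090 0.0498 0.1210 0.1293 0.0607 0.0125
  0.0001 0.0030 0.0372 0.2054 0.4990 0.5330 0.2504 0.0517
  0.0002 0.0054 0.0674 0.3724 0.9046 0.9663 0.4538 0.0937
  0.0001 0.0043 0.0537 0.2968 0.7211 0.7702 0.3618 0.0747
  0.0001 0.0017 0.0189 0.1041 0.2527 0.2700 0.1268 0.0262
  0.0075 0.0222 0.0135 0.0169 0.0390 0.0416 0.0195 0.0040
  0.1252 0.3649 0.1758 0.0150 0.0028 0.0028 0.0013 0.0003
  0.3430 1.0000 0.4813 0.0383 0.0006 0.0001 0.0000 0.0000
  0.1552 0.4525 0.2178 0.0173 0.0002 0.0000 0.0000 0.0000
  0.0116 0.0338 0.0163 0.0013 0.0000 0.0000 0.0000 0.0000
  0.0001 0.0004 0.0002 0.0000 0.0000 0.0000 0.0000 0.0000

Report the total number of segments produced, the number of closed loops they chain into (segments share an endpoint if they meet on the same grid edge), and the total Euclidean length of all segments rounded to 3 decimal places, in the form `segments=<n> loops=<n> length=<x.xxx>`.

segments=20 loops=2 length=16.278

cell (0,3): code 0100 → (0.667,4.000)–(1.000,3.571)
cell (0,4): code 1100 → (0.604,5.000)–(0.667,4.000)
cell (0,5): code 1000 → (1.000,5.566)–(0.604,5.000)
cell (1,3): code 0110 → (1.000,3.571)–(2.000,3.001)
cell (1,5): code 1101 → (1.603,6.000)–(1.000,5.566)
cell (1,6): code 1000 → (2.000,6.224)–(1.603,6.000)
cell (2,3): code 0110 → (2.000,3.001)–(3.000,3.180)
cell (2,5): code 1011 → (3.000,5.973)–(2.878,6.000)
cell (2,6): code 0001 → (2.878,6.000)–(2.000,6.224)
cell (3,3): code 0010 → (3.000,3.180)–(3.743,4.000)
cell (3,4): code 0011 → (3.743,4.000)–(3.794,5.000)
cell (3,5): code 0001 → (3.794,5.000)–(3.000,5.973)
cell (6,0): code 0100 → (6.013,1.000)–(7.000,0.046)
cell (6,1): code 1100 → (6.645,2.000)–(6.013,1.000)
cell (6,2): code 1000 → (7.000,2.244)–(6.645,2.000)
cell (7,0): code 0110 → (7.000,0.046)–(8.000,0.733)
cell (7,1): code 1011 → (8.000,1.339)–(7.411,2.000)
cell (7,2): code 0001 → (7.411,2.000)–(7.000,2.244)
cell (8,0): code 0010 → (8.000,0.733)–(8.190,1.000)
cell (8,1): code 0001 → (8.190,1.000)–(8.000,1.339)
total: 20 segments, chained into 2 closed loop(s), length Σ = 16.277519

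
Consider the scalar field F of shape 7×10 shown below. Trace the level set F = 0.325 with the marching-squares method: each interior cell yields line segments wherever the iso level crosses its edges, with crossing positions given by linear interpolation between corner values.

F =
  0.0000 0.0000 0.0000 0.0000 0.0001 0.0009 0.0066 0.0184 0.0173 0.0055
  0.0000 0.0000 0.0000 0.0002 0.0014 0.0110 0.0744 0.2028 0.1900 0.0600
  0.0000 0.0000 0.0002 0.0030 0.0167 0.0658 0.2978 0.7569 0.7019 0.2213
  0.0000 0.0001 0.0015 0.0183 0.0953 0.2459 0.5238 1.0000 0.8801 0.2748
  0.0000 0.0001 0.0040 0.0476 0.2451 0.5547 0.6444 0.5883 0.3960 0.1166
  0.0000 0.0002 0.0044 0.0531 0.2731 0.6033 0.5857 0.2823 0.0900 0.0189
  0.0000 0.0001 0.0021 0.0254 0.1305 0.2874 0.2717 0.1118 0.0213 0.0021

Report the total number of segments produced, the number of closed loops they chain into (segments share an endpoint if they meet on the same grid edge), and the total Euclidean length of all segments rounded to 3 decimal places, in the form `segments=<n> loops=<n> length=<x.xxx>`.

cell (1,6): code 0100 → (1.221,7.000)–(2.000,6.059)
cell (1,7): code 1100 → (1.264,8.000)–(1.221,7.000)
cell (1,8): code 1000 → (2.000,8.784)–(1.264,8.000)
cell (2,5): code 0100 → (2.120,6.000)–(3.000,5.285)
cell (2,6): code 1110 → (2.000,6.059)–(2.120,6.000)
cell (2,8): code 1001 → (3.000,8.917)–(2.000,8.784)
cell (3,4): code 0100 → (3.256,5.000)–(4.000,4.258)
cell (3,5): code 1110 → (3.000,5.285)–(3.256,5.000)
cell (3,8): code 1001 → (4.000,8.254)–(3.000,8.917)
cell (4,4): code 0110 → (4.000,4.258)–(5.000,4.157)
cell (4,6): code 1011 → (5.000,6.859)–(4.860,7.000)
cell (4,7): code 0011 → (4.860,7.000)–(4.232,8.000)
cell (4,8): code 0001 → (4.232,8.000)–(4.000,8.254)
cell (5,4): code 0010 → (5.000,4.157)–(5.881,5.000)
cell (5,5): code 0011 → (5.881,5.000)–(5.830,6.000)
cell (5,6): code 0001 → (5.830,6.000)–(5.000,6.859)
total: 16 segments, chained into 1 closed loop(s), length Σ = 14.352179

segments=16 loops=1 length=14.352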